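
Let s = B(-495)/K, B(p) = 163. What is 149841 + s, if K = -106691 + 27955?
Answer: 11797880813/78736 ≈ 1.4984e+5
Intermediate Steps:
K = -78736
s = -163/78736 (s = 163/(-78736) = 163*(-1/78736) = -163/78736 ≈ -0.0020702)
149841 + s = 149841 - 163/78736 = 11797880813/78736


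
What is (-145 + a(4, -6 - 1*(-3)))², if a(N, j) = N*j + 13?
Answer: 20736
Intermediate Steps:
a(N, j) = 13 + N*j
(-145 + a(4, -6 - 1*(-3)))² = (-145 + (13 + 4*(-6 - 1*(-3))))² = (-145 + (13 + 4*(-6 + 3)))² = (-145 + (13 + 4*(-3)))² = (-145 + (13 - 12))² = (-145 + 1)² = (-144)² = 20736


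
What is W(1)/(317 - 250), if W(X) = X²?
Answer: 1/67 ≈ 0.014925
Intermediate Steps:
W(1)/(317 - 250) = 1²/(317 - 250) = 1/67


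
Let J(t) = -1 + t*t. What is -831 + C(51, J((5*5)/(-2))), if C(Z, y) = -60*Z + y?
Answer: -14943/4 ≈ -3735.8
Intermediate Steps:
J(t) = -1 + t²
C(Z, y) = y - 60*Z
-831 + C(51, J((5*5)/(-2))) = -831 + ((-1 + ((5*5)/(-2))²) - 60*51) = -831 + ((-1 + (25*(-½))²) - 3060) = -831 + ((-1 + (-25/2)²) - 3060) = -831 + ((-1 + 625/4) - 3060) = -831 + (621/4 - 3060) = -831 - 11619/4 = -14943/4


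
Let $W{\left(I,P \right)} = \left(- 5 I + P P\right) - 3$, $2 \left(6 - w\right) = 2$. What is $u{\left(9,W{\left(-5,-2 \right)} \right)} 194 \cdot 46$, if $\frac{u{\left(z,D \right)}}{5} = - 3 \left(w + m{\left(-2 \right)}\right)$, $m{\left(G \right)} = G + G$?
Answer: $-133860$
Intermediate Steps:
$w = 5$ ($w = 6 - 1 = 5$)
$m{\left(G \right)} = 2 G$
$W{\left(I,P \right)} = -3 + P^{2} - 5 I$ ($W{\left(I,P \right)} = \left(- 5 I + P^{2}\right) - 3 = \left(P^{2} - 5 I\right) - 3 = -3 + P^{2} - 5 I$)
$u{\left(z,D \right)} = -15$ ($u{\left(z,D \right)} = 5 \left(- 3 \left(5 + 2 \left(-2\right)\right)\right) = 5 \left(- 3 \left(5 - 4\right)\right) = 5 \left(\left(-3\right) 1\right) = 5 \left(-3\right) = -15$)
$u{\left(9,W{\left(-5,-2 \right)} \right)} 194 \cdot 46 = \left(-15\right) 194 \cdot 46 = \left(-2910\right) 46 = -133860$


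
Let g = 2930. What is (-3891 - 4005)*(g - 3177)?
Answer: 1950312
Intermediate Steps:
(-3891 - 4005)*(g - 3177) = (-3891 - 4005)*(2930 - 3177) = -7896*(-247) = 1950312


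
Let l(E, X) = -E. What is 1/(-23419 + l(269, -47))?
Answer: -1/23688 ≈ -4.2215e-5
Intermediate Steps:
1/(-23419 + l(269, -47)) = 1/(-23419 - 1*269) = 1/(-23419 - 269) = 1/(-23688) = -1/23688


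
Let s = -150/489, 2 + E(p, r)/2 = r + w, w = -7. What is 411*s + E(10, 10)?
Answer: -20224/163 ≈ -124.07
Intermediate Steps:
E(p, r) = -18 + 2*r (E(p, r) = -4 + 2*(r - 7) = -4 + 2*(-7 + r) = -4 + (-14 + 2*r) = -18 + 2*r)
s = -50/163 (s = -150*1/489 = -50/163 ≈ -0.30675)
411*s + E(10, 10) = 411*(-50/163) + (-18 + 2*10) = -20550/163 + (-18 + 20) = -20550/163 + 2 = -20224/163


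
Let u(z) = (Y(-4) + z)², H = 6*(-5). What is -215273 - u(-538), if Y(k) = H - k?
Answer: -533369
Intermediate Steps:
H = -30
Y(k) = -30 - k
u(z) = (-26 + z)² (u(z) = ((-30 - 1*(-4)) + z)² = ((-30 + 4) + z)² = (-26 + z)²)
-215273 - u(-538) = -215273 - (-26 - 538)² = -215273 - 1*(-564)² = -215273 - 1*318096 = -215273 - 318096 = -533369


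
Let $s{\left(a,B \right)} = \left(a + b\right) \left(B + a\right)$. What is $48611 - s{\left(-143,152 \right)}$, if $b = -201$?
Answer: $51707$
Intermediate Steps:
$s{\left(a,B \right)} = \left(-201 + a\right) \left(B + a\right)$ ($s{\left(a,B \right)} = \left(a - 201\right) \left(B + a\right) = \left(-201 + a\right) \left(B + a\right)$)
$48611 - s{\left(-143,152 \right)} = 48611 - \left(\left(-143\right)^{2} - 30552 - -28743 + 152 \left(-143\right)\right) = 48611 - \left(20449 - 30552 + 28743 - 21736\right) = 48611 - -3096 = 48611 + 3096 = 51707$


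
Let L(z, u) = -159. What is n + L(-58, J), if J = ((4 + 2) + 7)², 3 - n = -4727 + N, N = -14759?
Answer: 19330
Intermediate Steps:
n = 19489 (n = 3 - (-4727 - 14759) = 3 - 1*(-19486) = 3 + 19486 = 19489)
J = 169 (J = (6 + 7)² = 13² = 169)
n + L(-58, J) = 19489 - 159 = 19330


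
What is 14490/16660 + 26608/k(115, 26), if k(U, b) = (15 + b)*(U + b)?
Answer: 7529371/1375878 ≈ 5.4724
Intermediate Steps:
14490/16660 + 26608/k(115, 26) = 14490/16660 + 26608/(26² + 15*115 + 15*26 + 115*26) = 14490*(1/16660) + 26608/(676 + 1725 + 390 + 2990) = 207/238 + 26608/5781 = 7529371/1375878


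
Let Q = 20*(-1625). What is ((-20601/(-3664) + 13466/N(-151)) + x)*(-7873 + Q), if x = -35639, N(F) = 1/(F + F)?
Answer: 606849257615139/3664 ≈ 1.6562e+11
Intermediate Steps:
N(F) = 1/(2*F)
Q = -32500
((-20601/(-3664) + 13466/N(-151)) + x)*(-7873 + Q) = ((-20601/(-3664) + 13466/(((½)/(-151)))) - 35639)*(-7873 - 32500) = ((-20601*(-1/3664) + 13466/(((½)*(-1/151)))) - 35639)*(-40373) = ((20601/3664 + 13466/(-1/302)) - 35639)*(-40373) = ((20601/3664 + 13466*(-302)) - 35639)*(-40373) = ((20601/3664 - 4066732) - 35639)*(-40373) = (-14900485447/3664 - 35639)*(-40373) = -15031066743/3664*(-40373) = 606849257615139/3664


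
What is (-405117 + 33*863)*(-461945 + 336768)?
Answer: 47146414926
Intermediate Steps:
(-405117 + 33*863)*(-461945 + 336768) = (-405117 + 28479)*(-125177) = -376638*(-125177) = 47146414926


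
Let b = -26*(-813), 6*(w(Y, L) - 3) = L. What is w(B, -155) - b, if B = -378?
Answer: -126965/6 ≈ -21161.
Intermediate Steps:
w(Y, L) = 3 + L/6
b = 21138
w(B, -155) - b = (3 + (⅙)*(-155)) - 1*21138 = (3 - 155/6) - 21138 = -137/6 - 21138 = -126965/6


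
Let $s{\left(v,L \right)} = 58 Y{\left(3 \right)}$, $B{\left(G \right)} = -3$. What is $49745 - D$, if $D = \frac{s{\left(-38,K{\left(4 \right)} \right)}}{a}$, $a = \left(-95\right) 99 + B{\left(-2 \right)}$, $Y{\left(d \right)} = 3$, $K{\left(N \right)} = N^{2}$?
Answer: $\frac{78000189}{1568} \approx 49745.0$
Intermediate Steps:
$s{\left(v,L \right)} = 174$ ($s{\left(v,L \right)} = 58 \cdot 3 = 174$)
$a = -9408$ ($a = \left(-95\right) 99 - 3 = -9405 - 3 = -9408$)
$D = - \frac{29}{1568}$ ($D = \frac{174}{-9408} = 174 \left(- \frac{1}{9408}\right) = - \frac{29}{1568} \approx -0.018495$)
$49745 - D = 49745 - - \frac{29}{1568} = 49745 + \frac{29}{1568} = \frac{78000189}{1568}$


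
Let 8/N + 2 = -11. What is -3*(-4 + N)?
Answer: 180/13 ≈ 13.846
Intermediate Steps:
N = -8/13 (N = 8/(-2 - 11) = 8/(-13) = 8*(-1/13) = -8/13 ≈ -0.61539)
-3*(-4 + N) = -3*(-4 - 8/13) = -3*(-60/13) = 180/13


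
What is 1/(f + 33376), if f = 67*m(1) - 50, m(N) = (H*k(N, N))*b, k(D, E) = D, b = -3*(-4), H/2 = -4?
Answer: 1/26894 ≈ 3.7183e-5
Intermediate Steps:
H = -8 (H = 2*(-4) = -8)
b = 12
m(N) = -96*N (m(N) = -8*N*12 = -96*N)
f = -6482 (f = 67*(-96*1) - 50 = 67*(-96) - 50 = -6432 - 50 = -6482)
1/(f + 33376) = 1/(-6482 + 33376) = 1/26894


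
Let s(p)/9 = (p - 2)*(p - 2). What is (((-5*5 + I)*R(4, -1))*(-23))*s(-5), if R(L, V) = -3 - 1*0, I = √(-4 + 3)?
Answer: -760725 + 30429*I ≈ -7.6073e+5 + 30429.0*I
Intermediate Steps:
I
R(L, V) = -3 (R(L, V) = -3 + 0 = -3)
s(p) = 9*(-2 + p)² (s(p) = 9*((p - 2)*(p - 2)) = 9*((-2 + p)*(-2 + p)) = 9*(-2 + p)²)
(((-5*5 + I)*R(4, -1))*(-23))*s(-5) = (((-5*5 + I)*(-3))*(-23))*(9*(-2 - 5)²) = (((-25 + I)*(-3))*(-23))*(9*(-7)²) = ((75 - 3*I)*(-23))*(9*49) = (-1725 + 69*I)*441 = -760725 + 30429*I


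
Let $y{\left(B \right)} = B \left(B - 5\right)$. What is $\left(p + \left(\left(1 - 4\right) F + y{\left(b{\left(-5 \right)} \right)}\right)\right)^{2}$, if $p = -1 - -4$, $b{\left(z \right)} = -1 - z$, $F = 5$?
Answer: $256$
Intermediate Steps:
$p = 3$ ($p = -1 + 4 = 3$)
$y{\left(B \right)} = B \left(-5 + B\right)$
$\left(p + \left(\left(1 - 4\right) F + y{\left(b{\left(-5 \right)} \right)}\right)\right)^{2} = \left(3 + \left(\left(1 - 4\right) 5 + \left(-1 - -5\right) \left(-5 - -4\right)\right)\right)^{2} = \left(3 - \left(15 - \left(-1 + 5\right) \left(-5 + \left(-1 + 5\right)\right)\right)\right)^{2} = \left(3 - \left(15 - 4 \left(-5 + 4\right)\right)\right)^{2} = \left(3 + \left(-15 + 4 \left(-1\right)\right)\right)^{2} = \left(3 - 19\right)^{2} = \left(-16\right)^{2} = 256$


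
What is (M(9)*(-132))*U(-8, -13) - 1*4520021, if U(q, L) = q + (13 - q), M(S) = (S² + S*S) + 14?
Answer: -4822037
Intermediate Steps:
M(S) = 14 + 2*S² (M(S) = (S² + S²) + 14 = 2*S² + 14 = 14 + 2*S²)
U(q, L) = 13
(M(9)*(-132))*U(-8, -13) - 1*4520021 = ((14 + 2*9²)*(-132))*13 - 1*4520021 = ((14 + 2*81)*(-132))*13 - 4520021 = ((14 + 162)*(-132))*13 - 4520021 = (176*(-132))*13 - 4520021 = -23232*13 - 4520021 = -302016 - 4520021 = -4822037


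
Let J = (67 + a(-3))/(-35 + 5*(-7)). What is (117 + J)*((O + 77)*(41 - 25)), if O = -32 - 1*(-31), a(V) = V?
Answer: 4940608/35 ≈ 1.4116e+5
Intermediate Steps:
O = -1 (O = -32 + 31 = -1)
J = -32/35 (J = (67 - 3)/(-35 + 5*(-7)) = 64/(-35 - 35) = 64/(-70) = 64*(-1/70) = -32/35 ≈ -0.91429)
(117 + J)*((O + 77)*(41 - 25)) = (117 - 32/35)*((-1 + 77)*(41 - 25)) = 4063*(76*16)/35 = (4063/35)*1216 = 4940608/35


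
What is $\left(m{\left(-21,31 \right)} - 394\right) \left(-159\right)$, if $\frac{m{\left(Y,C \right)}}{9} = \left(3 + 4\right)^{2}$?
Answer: $-7473$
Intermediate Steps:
$m{\left(Y,C \right)} = 441$ ($m{\left(Y,C \right)} = 9 \left(3 + 4\right)^{2} = 9 \cdot 7^{2} = 9 \cdot 49 = 441$)
$\left(m{\left(-21,31 \right)} - 394\right) \left(-159\right) = \left(441 - 394\right) \left(-159\right) = 47 \left(-159\right) = -7473$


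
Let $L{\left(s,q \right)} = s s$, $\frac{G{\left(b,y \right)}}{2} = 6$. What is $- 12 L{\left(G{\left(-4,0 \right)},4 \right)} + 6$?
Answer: $-1722$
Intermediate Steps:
$G{\left(b,y \right)} = 12$ ($G{\left(b,y \right)} = 2 \cdot 6 = 12$)
$L{\left(s,q \right)} = s^{2}$
$- 12 L{\left(G{\left(-4,0 \right)},4 \right)} + 6 = - 12 \cdot 12^{2} + 6 = \left(-12\right) 144 + 6 = -1728 + 6 = -1722$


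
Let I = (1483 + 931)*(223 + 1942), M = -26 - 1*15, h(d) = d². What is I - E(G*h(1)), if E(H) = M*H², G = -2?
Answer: 5226474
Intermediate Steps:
M = -41 (M = -26 - 15 = -41)
E(H) = -41*H²
I = 5226310 (I = 2414*2165 = 5226310)
I - E(G*h(1)) = 5226310 - (-41)*(-2*1²)² = 5226310 - (-41)*(-2*1)² = 5226310 - (-41)*(-2)² = 5226310 - (-41)*4 = 5226310 - 1*(-164) = 5226310 + 164 = 5226474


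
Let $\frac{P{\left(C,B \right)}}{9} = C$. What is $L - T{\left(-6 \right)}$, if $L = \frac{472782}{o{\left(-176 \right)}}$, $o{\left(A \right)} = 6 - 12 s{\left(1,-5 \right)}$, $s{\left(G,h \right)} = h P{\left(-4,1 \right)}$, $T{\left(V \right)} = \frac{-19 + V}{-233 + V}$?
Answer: $- \frac{18841458}{85801} \approx -219.59$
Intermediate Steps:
$P{\left(C,B \right)} = 9 C$
$T{\left(V \right)} = \frac{-19 + V}{-233 + V}$
$s{\left(G,h \right)} = - 36 h$ ($s{\left(G,h \right)} = h 9 \left(-4\right) = h \left(-36\right) = - 36 h$)
$o{\left(A \right)} = -2154$ ($o{\left(A \right)} = 6 - 12 \left(\left(-36\right) \left(-5\right)\right) = 6 - 2160 = -2154$)
$L = - \frac{78797}{359}$ ($L = \frac{472782}{-2154} = 472782 \left(- \frac{1}{2154}\right) = - \frac{78797}{359} \approx -219.49$)
$L - T{\left(-6 \right)} = - \frac{78797}{359} - \frac{-19 - 6}{-233 - 6} = - \frac{78797}{359} - \frac{1}{-239} \left(-25\right) = - \frac{78797}{359} - \left(- \frac{1}{239}\right) \left(-25\right) = - \frac{78797}{359} - \frac{25}{239} = - \frac{18841458}{85801}$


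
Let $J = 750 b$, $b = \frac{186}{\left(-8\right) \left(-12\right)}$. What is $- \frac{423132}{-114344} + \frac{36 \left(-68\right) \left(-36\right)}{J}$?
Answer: $\frac{7127847813}{110770750} \approx 64.348$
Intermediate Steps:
$b = \frac{31}{16}$ ($b = \frac{186}{96} = 186 \cdot \frac{1}{96} = \frac{31}{16} \approx 1.9375$)
$J = \frac{11625}{8}$ ($J = 750 \cdot \frac{31}{16} = \frac{11625}{8} \approx 1453.1$)
$- \frac{423132}{-114344} + \frac{36 \left(-68\right) \left(-36\right)}{J} = - \frac{423132}{-114344} + \frac{36 \left(-68\right) \left(-36\right)}{\frac{11625}{8}} = \left(-423132\right) \left(- \frac{1}{114344}\right) + \left(-2448\right) \left(-36\right) \frac{8}{11625} = \frac{105783}{28586} + 88128 \cdot \frac{8}{11625} = \frac{105783}{28586} + \frac{235008}{3875} = \frac{7127847813}{110770750}$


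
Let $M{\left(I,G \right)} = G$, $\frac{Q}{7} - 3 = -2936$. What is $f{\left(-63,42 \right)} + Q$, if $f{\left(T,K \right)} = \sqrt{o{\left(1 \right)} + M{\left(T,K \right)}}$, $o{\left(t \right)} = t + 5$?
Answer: $-20531 + 4 \sqrt{3} \approx -20524.0$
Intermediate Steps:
$Q = -20531$ ($Q = 21 + 7 \left(-2936\right) = 21 - 20552 = -20531$)
$o{\left(t \right)} = 5 + t$
$f{\left(T,K \right)} = \sqrt{6 + K}$ ($f{\left(T,K \right)} = \sqrt{\left(5 + 1\right) + K} = \sqrt{6 + K}$)
$f{\left(-63,42 \right)} + Q = \sqrt{6 + 42} - 20531 = \sqrt{48} - 20531 = 4 \sqrt{3} - 20531 = -20531 + 4 \sqrt{3}$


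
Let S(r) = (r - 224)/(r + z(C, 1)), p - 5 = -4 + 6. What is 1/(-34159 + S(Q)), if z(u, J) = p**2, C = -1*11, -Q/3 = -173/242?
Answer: -12377/422839632 ≈ -2.9271e-5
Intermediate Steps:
p = 7 (p = 5 + (-4 + 6) = 5 + 2 = 7)
Q = 519/242 (Q = -(-519)/242 = -3*(-173/242) = 519/242 ≈ 2.1446)
C = -11
z(u, J) = 49 (z(u, J) = 7**2 = 49)
S(r) = (-224 + r)/(49 + r) (S(r) = (r - 224)/(r + 49) = (-224 + r)/(49 + r))
1/(-34159 + S(Q)) = 1/(-34159 + (-224 + 519/242)/(49 + 519/242)) = 1/(-34159 - 53689/242/(12377/242)) = 1/(-34159 + (242/12377)*(-53689/242)) = 1/(-34159 - 53689/12377) = 1/(-422839632/12377) = -12377/422839632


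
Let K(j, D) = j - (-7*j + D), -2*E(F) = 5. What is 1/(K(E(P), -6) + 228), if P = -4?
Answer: 1/214 ≈ 0.0046729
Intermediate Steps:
E(F) = -5/2 (E(F) = -½*5 = -5/2)
K(j, D) = -D + 8*j (K(j, D) = j - (D - 7*j) = j + (-D + 7*j) = -D + 8*j)
1/(K(E(P), -6) + 228) = 1/((-1*(-6) + 8*(-5/2)) + 228) = 1/((6 - 20) + 228) = 1/(-14 + 228) = 1/214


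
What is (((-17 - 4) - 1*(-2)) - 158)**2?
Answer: 31329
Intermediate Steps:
(((-17 - 4) - 1*(-2)) - 158)**2 = ((-21 + 2) - 158)**2 = (-19 - 158)**2 = (-177)**2 = 31329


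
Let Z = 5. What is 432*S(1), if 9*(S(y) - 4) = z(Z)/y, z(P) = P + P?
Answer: 2208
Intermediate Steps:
z(P) = 2*P
S(y) = 4 + 10/(9*y) (S(y) = 4 + ((2*5)/y)/9 = 4 + (10/y)/9 = 4 + 10/(9*y))
432*S(1) = 432*(4 + (10/9)/1) = 432*(4 + (10/9)*1) = 432*(4 + 10/9) = 432*(46/9) = 2208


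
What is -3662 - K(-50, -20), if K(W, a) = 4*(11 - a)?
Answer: -3786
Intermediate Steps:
K(W, a) = 44 - 4*a
-3662 - K(-50, -20) = -3662 - (44 - 4*(-20)) = -3662 - (44 + 80) = -3662 - 1*124 = -3662 - 124 = -3786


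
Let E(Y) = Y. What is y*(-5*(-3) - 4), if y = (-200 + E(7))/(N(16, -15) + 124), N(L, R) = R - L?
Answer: -2123/93 ≈ -22.828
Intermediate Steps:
y = -193/93 (y = (-200 + 7)/((-15 - 1*16) + 124) = -193/((-15 - 16) + 124) = -193/(-31 + 124) = -193/93 ≈ -2.0753)
y*(-5*(-3) - 4) = -193*(-5*(-3) - 4)/93 = -193*(15 - 4)/93 = -193/93*11 = -2123/93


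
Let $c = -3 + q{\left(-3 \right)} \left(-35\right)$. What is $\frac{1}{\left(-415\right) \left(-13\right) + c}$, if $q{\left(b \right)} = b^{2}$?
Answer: $\frac{1}{5077} \approx 0.00019697$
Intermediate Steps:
$c = -318$ ($c = -3 + \left(-3\right)^{2} \left(-35\right) = -3 + 9 \left(-35\right) = -3 - 315 = -318$)
$\frac{1}{\left(-415\right) \left(-13\right) + c} = \frac{1}{\left(-415\right) \left(-13\right) - 318} = \frac{1}{5395 - 318} = \frac{1}{5077}$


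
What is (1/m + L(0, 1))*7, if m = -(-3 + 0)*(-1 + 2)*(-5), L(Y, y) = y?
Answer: 98/15 ≈ 6.5333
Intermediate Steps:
m = -15 (m = -(-3)*(-5) = -1*(-3)*(-5) = 3*(-5) = -15)
(1/m + L(0, 1))*7 = (1/(-15) + 1)*7 = (-1/15 + 1)*7 = (14/15)*7 = 98/15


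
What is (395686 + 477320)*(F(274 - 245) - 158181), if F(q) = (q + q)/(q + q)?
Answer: -138092089080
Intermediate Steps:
F(q) = 1 (F(q) = (2*q)/((2*q)) = (2*q)*(1/(2*q)) = 1)
(395686 + 477320)*(F(274 - 245) - 158181) = (395686 + 477320)*(1 - 158181) = 873006*(-158180) = -138092089080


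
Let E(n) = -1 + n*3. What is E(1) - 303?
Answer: -301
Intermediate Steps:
E(n) = -1 + 3*n
E(1) - 303 = (-1 + 3*1) - 303 = (-1 + 3) - 303 = 2 - 303 = -301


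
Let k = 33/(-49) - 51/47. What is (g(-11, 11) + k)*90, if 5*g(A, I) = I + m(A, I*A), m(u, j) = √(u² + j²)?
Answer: 91494/2303 + 198*√122 ≈ 2226.7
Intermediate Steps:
m(u, j) = √(j² + u²)
g(A, I) = I/5 + √(A² + A²*I²)/5 (g(A, I) = (I + √((I*A)² + A²))/5 = (I + √((A*I)² + A²))/5 = (I + √(A²*I² + A²))/5 = (I + √(A² + A²*I²))/5 = I/5 + √(A² + A²*I²)/5)
k = -4050/2303 (k = 33*(-1/49) - 51*1/47 = -33/49 - 51/47 = -4050/2303 ≈ -1.7586)
(g(-11, 11) + k)*90 = (((⅕)*11 + √((-11)²*(1 + 11²))/5) - 4050/2303)*90 = ((11/5 + √(121*(1 + 121))/5) - 4050/2303)*90 = ((11/5 + √(121*122)/5) - 4050/2303)*90 = ((11/5 + √14762/5) - 4050/2303)*90 = ((11/5 + (11*√122)/5) - 4050/2303)*90 = ((11/5 + 11*√122/5) - 4050/2303)*90 = (5083/11515 + 11*√122/5)*90 = 91494/2303 + 198*√122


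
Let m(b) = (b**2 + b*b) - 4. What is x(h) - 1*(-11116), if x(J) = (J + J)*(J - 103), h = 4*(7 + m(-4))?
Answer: 21476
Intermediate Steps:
m(b) = -4 + 2*b**2 (m(b) = (b**2 + b**2) - 4 = 2*b**2 - 4 = -4 + 2*b**2)
h = 140 (h = 4*(7 + (-4 + 2*(-4)**2)) = 4*(7 + (-4 + 2*16)) = 4*(7 + (-4 + 32)) = 4*(7 + 28) = 4*35 = 140)
x(J) = 2*J*(-103 + J) (x(J) = (2*J)*(-103 + J) = 2*J*(-103 + J))
x(h) - 1*(-11116) = 2*140*(-103 + 140) - 1*(-11116) = 2*140*37 + 11116 = 10360 + 11116 = 21476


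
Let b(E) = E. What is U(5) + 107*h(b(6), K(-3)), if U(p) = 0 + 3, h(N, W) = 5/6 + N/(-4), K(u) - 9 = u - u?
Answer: -205/3 ≈ -68.333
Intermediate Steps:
K(u) = 9 (K(u) = 9 + (u - u) = 9 + 0 = 9)
h(N, W) = 5/6 - N/4 (h(N, W) = 5*(1/6) + N*(-1/4) = 5/6 - N/4)
U(p) = 3
U(5) + 107*h(b(6), K(-3)) = 3 + 107*(5/6 - 1/4*6) = 3 + 107*(5/6 - 3/2) = 3 + 107*(-2/3) = 3 - 214/3 = -205/3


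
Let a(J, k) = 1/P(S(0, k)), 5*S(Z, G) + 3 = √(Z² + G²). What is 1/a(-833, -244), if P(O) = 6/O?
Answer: 30/241 ≈ 0.12448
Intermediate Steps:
S(Z, G) = -⅗ + √(G² + Z²)/5 (S(Z, G) = -⅗ + √(Z² + G²)/5 = -⅗ + √(G² + Z²)/5)
a(J, k) = -⅒ + √(k²)/30 (a(J, k) = 1/(6/(-⅗ + √(k² + 0²)/5)) = 1/(6/(-⅗ + √(k² + 0)/5)) = 1/(6/(-⅗ + √(k²)/5)) = -⅒ + √(k²)/30)
1/a(-833, -244) = 1/(-⅒ + √((-244)²)/30) = 1/(-⅒ + √59536/30) = 1/(-⅒ + (1/30)*244) = 1/(-⅒ + 122/15) = 1/(241/30) = 30/241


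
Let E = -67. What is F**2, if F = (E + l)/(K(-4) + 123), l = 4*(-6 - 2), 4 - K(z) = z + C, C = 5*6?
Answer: 9801/10201 ≈ 0.96079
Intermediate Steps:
C = 30
K(z) = -26 - z (K(z) = 4 - (z + 30) = 4 - (30 + z) = 4 + (-30 - z) = -26 - z)
l = -32 (l = 4*(-8) = -32)
F = -99/101 (F = (-67 - 32)/((-26 - 1*(-4)) + 123) = -99/((-26 + 4) + 123) = -99/(-22 + 123) = -99/101 ≈ -0.98020)
F**2 = (-99/101)**2 = 9801/10201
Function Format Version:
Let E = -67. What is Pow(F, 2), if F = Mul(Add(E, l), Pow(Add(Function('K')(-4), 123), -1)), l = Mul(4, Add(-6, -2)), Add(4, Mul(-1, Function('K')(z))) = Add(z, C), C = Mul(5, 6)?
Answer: Rational(9801, 10201) ≈ 0.96079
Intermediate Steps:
C = 30
Function('K')(z) = Add(-26, Mul(-1, z)) (Function('K')(z) = Add(4, Mul(-1, Add(z, 30))) = Add(4, Mul(-1, Add(30, z))) = Add(4, Add(-30, Mul(-1, z))) = Add(-26, Mul(-1, z)))
l = -32 (l = Mul(4, -8) = -32)
F = Rational(-99, 101) (F = Mul(Add(-67, -32), Pow(Add(Add(-26, Mul(-1, -4)), 123), -1)) = Mul(-99, Pow(Add(Add(-26, 4), 123), -1)) = Mul(-99, Pow(Add(-22, 123), -1)) = Mul(-99, Pow(101, -1)) = Mul(-99, Rational(1, 101)) = Rational(-99, 101) ≈ -0.98020)
Pow(F, 2) = Pow(Rational(-99, 101), 2) = Rational(9801, 10201)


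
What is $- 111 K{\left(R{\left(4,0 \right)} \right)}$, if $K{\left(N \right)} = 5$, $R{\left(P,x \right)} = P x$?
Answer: $-555$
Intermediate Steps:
$- 111 K{\left(R{\left(4,0 \right)} \right)} = \left(-111\right) 5 = -555$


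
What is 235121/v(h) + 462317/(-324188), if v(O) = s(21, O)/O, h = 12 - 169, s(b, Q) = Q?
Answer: 76222944431/324188 ≈ 2.3512e+5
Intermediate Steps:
h = -157
v(O) = 1 (v(O) = O/O = 1)
235121/v(h) + 462317/(-324188) = 235121/1 + 462317/(-324188) = 235121*1 + 462317*(-1/324188) = 235121 - 462317/324188 = 76222944431/324188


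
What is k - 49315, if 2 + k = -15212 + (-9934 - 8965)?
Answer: -83428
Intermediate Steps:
k = -34113 (k = -2 + (-15212 + (-9934 - 8965)) = -2 + (-15212 - 18899) = -2 - 34111 = -34113)
k - 49315 = -34113 - 49315 = -83428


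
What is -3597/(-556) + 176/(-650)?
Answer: 1120097/180700 ≈ 6.1987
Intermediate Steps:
-3597/(-556) + 176/(-650) = -3597*(-1/556) + 176*(-1/650) = 3597/556 - 88/325 = 1120097/180700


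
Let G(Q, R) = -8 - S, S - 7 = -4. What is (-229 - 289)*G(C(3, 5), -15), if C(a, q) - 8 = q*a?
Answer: 5698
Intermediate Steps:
S = 3 (S = 7 - 4 = 3)
C(a, q) = 8 + a*q (C(a, q) = 8 + q*a = 8 + a*q)
G(Q, R) = -11 (G(Q, R) = -8 - 1*3 = -8 - 3 = -11)
(-229 - 289)*G(C(3, 5), -15) = (-229 - 289)*(-11) = -518*(-11) = 5698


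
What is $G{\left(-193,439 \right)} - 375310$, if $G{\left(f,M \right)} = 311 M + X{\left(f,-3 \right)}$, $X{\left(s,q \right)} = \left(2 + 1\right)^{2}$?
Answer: $-238772$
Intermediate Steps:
$X{\left(s,q \right)} = 9$ ($X{\left(s,q \right)} = 3^{2} = 9$)
$G{\left(f,M \right)} = 9 + 311 M$ ($G{\left(f,M \right)} = 311 M + 9 = 9 + 311 M$)
$G{\left(-193,439 \right)} - 375310 = \left(9 + 311 \cdot 439\right) - 375310 = \left(9 + 136529\right) - 375310 = 136538 - 375310 = -238772$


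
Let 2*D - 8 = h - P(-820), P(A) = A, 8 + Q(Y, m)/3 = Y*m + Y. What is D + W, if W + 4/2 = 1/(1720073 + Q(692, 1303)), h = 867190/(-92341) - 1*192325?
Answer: -78290929275990061/817615470346 ≈ -95755.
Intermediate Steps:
Q(Y, m) = -24 + 3*Y + 3*Y*m (Q(Y, m) = -24 + 3*(Y*m + Y) = -24 + 3*(Y + Y*m) = -24 + (3*Y + 3*Y*m) = -24 + 3*Y + 3*Y*m)
h = -17760350015/92341 (h = 867190*(-1/92341) - 192325 = -867190/92341 - 192325 = -17760350015/92341 ≈ -1.9233e+5)
W = -8854305/4427153 (W = -2 + 1/(1720073 + (-24 + 3*692 + 3*692*1303)) = -2 + 1/(1720073 + (-24 + 2076 + 2705028)) = -2 + 1/(1720073 + 2707080) = -2 + 1/4427153 = -8854305/4427153 ≈ -2.0000)
D = -17683891667/184682 (D = 4 + (-17760350015/92341 - 1*(-820))/2 = 4 + (-17760350015/92341 + 820)/2 = 4 + (1/2)*(-17684630395/92341) = 4 - 17684630395/184682 = -17683891667/184682 ≈ -95753.)
D + W = -17683891667/184682 - 8854305/4427153 = -78290929275990061/817615470346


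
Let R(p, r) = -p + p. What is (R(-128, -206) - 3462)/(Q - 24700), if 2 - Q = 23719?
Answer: 1154/16139 ≈ 0.071504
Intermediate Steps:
Q = -23717 (Q = 2 - 1*23719 = 2 - 23719 = -23717)
R(p, r) = 0
(R(-128, -206) - 3462)/(Q - 24700) = (0 - 3462)/(-23717 - 24700) = -3462/(-48417) = -3462*(-1/48417) = 1154/16139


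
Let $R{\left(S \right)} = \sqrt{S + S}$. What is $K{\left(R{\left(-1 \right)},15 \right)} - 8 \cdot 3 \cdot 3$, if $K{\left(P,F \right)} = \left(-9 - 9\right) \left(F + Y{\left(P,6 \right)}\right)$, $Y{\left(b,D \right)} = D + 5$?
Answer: $-540$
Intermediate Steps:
$R{\left(S \right)} = \sqrt{2} \sqrt{S}$ ($R{\left(S \right)} = \sqrt{2 S} = \sqrt{2} \sqrt{S}$)
$Y{\left(b,D \right)} = 5 + D$
$K{\left(P,F \right)} = -198 - 18 F$ ($K{\left(P,F \right)} = \left(-9 - 9\right) \left(F + \left(5 + 6\right)\right) = - 18 \left(F + 11\right) = - 18 \left(11 + F\right) = -198 - 18 F$)
$K{\left(R{\left(-1 \right)},15 \right)} - 8 \cdot 3 \cdot 3 = \left(-198 - 270\right) - 8 \cdot 3 \cdot 3 = \left(-198 - 270\right) - 24 \cdot 3 = -468 - 72 = -540$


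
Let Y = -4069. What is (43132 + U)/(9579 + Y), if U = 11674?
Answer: 27403/2755 ≈ 9.9466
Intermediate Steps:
(43132 + U)/(9579 + Y) = (43132 + 11674)/(9579 - 4069) = 54806/5510 = 54806*(1/5510) = 27403/2755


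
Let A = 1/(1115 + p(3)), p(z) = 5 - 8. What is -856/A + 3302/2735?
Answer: -2603366618/2735 ≈ -9.5187e+5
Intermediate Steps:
p(z) = -3
A = 1/1112 (A = 1/(1115 - 3) = 1/1112 ≈ 0.00089928)
-856/A + 3302/2735 = -856/1/1112 + 3302/2735 = -856*1112 + 3302*(1/2735) = -951872 + 3302/2735 = -2603366618/2735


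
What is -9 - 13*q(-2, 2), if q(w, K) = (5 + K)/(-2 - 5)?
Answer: 4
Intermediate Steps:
q(w, K) = -5/7 - K/7 (q(w, K) = (5 + K)/(-7) = (5 + K)*(-1/7) = -5/7 - K/7)
-9 - 13*q(-2, 2) = -9 - 13*(-5/7 - 1/7*2) = -9 - 13*(-5/7 - 2/7) = -9 - 13*(-1) = -9 + 13 = 4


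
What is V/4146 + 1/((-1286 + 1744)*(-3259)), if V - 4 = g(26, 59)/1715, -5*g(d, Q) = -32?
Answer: 8534857759/8844270452150 ≈ 0.00096502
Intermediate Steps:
g(d, Q) = 32/5 (g(d, Q) = -1/5*(-32) = 32/5)
V = 34332/8575 (V = 4 + (32/5)/1715 = 4 + (32/5)*(1/1715) = 4 + 32/8575 = 34332/8575 ≈ 4.0037)
V/4146 + 1/((-1286 + 1744)*(-3259)) = (34332/8575)/4146 + 1/((-1286 + 1744)*(-3259)) = (34332/8575)*(1/4146) - 1/3259/458 = 5722/5925325 + (1/458)*(-1/3259) = 5722/5925325 - 1/1492622 = 8534857759/8844270452150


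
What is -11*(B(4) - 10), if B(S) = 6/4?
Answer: 187/2 ≈ 93.500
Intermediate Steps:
B(S) = 3/2 (B(S) = 6*(1/4) = 3/2)
-11*(B(4) - 10) = -11*(3/2 - 10) = -11*(-17/2) = 187/2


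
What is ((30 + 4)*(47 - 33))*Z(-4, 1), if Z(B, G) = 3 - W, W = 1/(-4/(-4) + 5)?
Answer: 4046/3 ≈ 1348.7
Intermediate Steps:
W = ⅙ (W = 1/(-4*(-¼) + 5) = 1/(1 + 5) = 1/6 = ⅙ ≈ 0.16667)
Z(B, G) = 17/6 (Z(B, G) = 3 - 1*⅙ = 3 - ⅙ = 17/6)
((30 + 4)*(47 - 33))*Z(-4, 1) = ((30 + 4)*(47 - 33))*(17/6) = (34*14)*(17/6) = 476*(17/6) = 4046/3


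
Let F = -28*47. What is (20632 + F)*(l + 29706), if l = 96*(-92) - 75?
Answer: 401753484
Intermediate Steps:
l = -8907 (l = -8832 - 75 = -8907)
F = -1316
(20632 + F)*(l + 29706) = (20632 - 1316)*(-8907 + 29706) = 19316*20799 = 401753484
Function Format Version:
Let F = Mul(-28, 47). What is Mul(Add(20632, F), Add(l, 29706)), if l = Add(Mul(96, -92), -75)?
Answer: 401753484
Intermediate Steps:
l = -8907 (l = Add(-8832, -75) = -8907)
F = -1316
Mul(Add(20632, F), Add(l, 29706)) = Mul(Add(20632, -1316), Add(-8907, 29706)) = Mul(19316, 20799) = 401753484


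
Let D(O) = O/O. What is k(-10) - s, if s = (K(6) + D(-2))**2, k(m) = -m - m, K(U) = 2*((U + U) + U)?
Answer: -1349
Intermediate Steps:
D(O) = 1
K(U) = 6*U (K(U) = 2*(2*U + U) = 2*(3*U) = 6*U)
k(m) = -2*m
s = 1369 (s = (6*6 + 1)**2 = (36 + 1)**2 = 37**2 = 1369)
k(-10) - s = -2*(-10) - 1*1369 = 20 - 1369 = -1349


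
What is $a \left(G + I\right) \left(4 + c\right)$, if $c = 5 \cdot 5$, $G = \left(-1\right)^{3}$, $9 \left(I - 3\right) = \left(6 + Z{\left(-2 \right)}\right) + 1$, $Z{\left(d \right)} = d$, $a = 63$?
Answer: $4669$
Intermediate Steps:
$I = \frac{32}{9}$ ($I = 3 + \frac{\left(6 - 2\right) + 1}{9} = 3 + \frac{4 + 1}{9} = 3 + \frac{1}{9} \cdot 5 = 3 + \frac{5}{9} = \frac{32}{9} \approx 3.5556$)
$G = -1$
$c = 25$
$a \left(G + I\right) \left(4 + c\right) = 63 \left(-1 + \frac{32}{9}\right) \left(4 + 25\right) = 63 \cdot \frac{23}{9} \cdot 29 = 63 \cdot \frac{667}{9} = 4669$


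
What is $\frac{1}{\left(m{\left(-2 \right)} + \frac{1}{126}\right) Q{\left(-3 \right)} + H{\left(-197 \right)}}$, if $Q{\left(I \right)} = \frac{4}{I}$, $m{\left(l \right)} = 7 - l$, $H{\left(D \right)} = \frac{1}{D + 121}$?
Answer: $- \frac{14364}{172709} \approx -0.083169$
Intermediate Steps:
$H{\left(D \right)} = \frac{1}{121 + D}$
$\frac{1}{\left(m{\left(-2 \right)} + \frac{1}{126}\right) Q{\left(-3 \right)} + H{\left(-197 \right)}} = \frac{1}{\left(\left(7 - -2\right) + \frac{1}{126}\right) \frac{4}{-3} + \frac{1}{121 - 197}} = \frac{1}{\left(\left(7 + 2\right) + \frac{1}{126}\right) 4 \left(- \frac{1}{3}\right) + \frac{1}{-76}} = \frac{1}{\left(9 + \frac{1}{126}\right) \left(- \frac{4}{3}\right) - \frac{1}{76}} = \frac{1}{\frac{1135}{126} \left(- \frac{4}{3}\right) - \frac{1}{76}} = \frac{1}{- \frac{2270}{189} - \frac{1}{76}} = \frac{1}{- \frac{172709}{14364}} = - \frac{14364}{172709}$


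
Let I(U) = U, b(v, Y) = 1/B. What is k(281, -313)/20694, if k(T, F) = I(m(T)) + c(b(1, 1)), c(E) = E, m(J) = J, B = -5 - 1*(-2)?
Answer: 421/31041 ≈ 0.013563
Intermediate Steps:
B = -3 (B = -5 + 2 = -3)
b(v, Y) = -1/3 (b(v, Y) = 1/(-3) = -1/3)
k(T, F) = -1/3 + T (k(T, F) = T - 1/3 = -1/3 + T)
k(281, -313)/20694 = (-1/3 + 281)/20694 = (842/3)*(1/20694) = 421/31041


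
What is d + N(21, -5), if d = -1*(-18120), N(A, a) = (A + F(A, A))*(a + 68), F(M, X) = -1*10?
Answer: 18813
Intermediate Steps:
F(M, X) = -10
N(A, a) = (-10 + A)*(68 + a) (N(A, a) = (A - 10)*(a + 68) = (-10 + A)*(68 + a))
d = 18120
d + N(21, -5) = 18120 + (-680 - 10*(-5) + 68*21 + 21*(-5)) = 18120 + (-680 + 50 + 1428 - 105) = 18120 + 693 = 18813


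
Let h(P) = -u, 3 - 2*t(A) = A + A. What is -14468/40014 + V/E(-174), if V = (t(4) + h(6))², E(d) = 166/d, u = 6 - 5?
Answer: -87691529/6642324 ≈ -13.202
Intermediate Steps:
t(A) = 3/2 - A (t(A) = 3/2 - (A + A)/2 = 3/2 - A)
u = 1
h(P) = -1 (h(P) = -1*1 = -1)
V = 49/4 (V = ((3/2 - 1*4) - 1)² = ((3/2 - 4) - 1)² = (-5/2 - 1)² = (-7/2)² = 49/4 ≈ 12.250)
-14468/40014 + V/E(-174) = -14468/40014 + 49/(4*((166/(-174)))) = -14468*1/40014 + 49/(4*((166*(-1/174)))) = -7234/20007 + 49/(4*(-83/87)) = -7234/20007 + (49/4)*(-87/83) = -7234/20007 - 4263/332 = -87691529/6642324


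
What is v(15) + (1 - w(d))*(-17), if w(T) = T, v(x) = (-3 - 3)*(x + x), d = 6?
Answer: -95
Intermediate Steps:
v(x) = -12*x
v(15) + (1 - w(d))*(-17) = -12*15 + (1 - 1*6)*(-17) = -180 + (1 - 6)*(-17) = -180 - 5*(-17) = -180 + 85 = -95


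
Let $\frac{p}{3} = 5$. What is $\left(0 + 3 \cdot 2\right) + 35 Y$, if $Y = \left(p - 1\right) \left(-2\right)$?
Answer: $-974$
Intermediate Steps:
$p = 15$ ($p = 3 \cdot 5 = 15$)
$Y = -28$ ($Y = \left(15 - 1\right) \left(-2\right) = 14 \left(-2\right) = -28$)
$\left(0 + 3 \cdot 2\right) + 35 Y = \left(0 + 3 \cdot 2\right) + 35 \left(-28\right) = \left(0 + 6\right) - 980 = 6 - 980 = -974$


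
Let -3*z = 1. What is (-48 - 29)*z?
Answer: 77/3 ≈ 25.667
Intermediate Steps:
z = -⅓ (z = -⅓*1 = -⅓ ≈ -0.33333)
(-48 - 29)*z = (-48 - 29)*(-⅓) = -77*(-⅓) = 77/3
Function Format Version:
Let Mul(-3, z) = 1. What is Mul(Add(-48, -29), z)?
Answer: Rational(77, 3) ≈ 25.667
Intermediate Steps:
z = Rational(-1, 3) (z = Mul(Rational(-1, 3), 1) = Rational(-1, 3) ≈ -0.33333)
Mul(Add(-48, -29), z) = Mul(Add(-48, -29), Rational(-1, 3)) = Mul(-77, Rational(-1, 3)) = Rational(77, 3)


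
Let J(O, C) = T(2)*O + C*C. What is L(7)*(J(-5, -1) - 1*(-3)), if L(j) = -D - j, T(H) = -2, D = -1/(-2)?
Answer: -105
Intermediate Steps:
D = 1/2 (D = -1*(-1/2) = 1/2 ≈ 0.50000)
J(O, C) = C**2 - 2*O (J(O, C) = -2*O + C*C = -2*O + C**2 = C**2 - 2*O)
L(j) = -1/2 - j (L(j) = -1*1/2 - j = -1/2 - j)
L(7)*(J(-5, -1) - 1*(-3)) = (-1/2 - 1*7)*(((-1)**2 - 2*(-5)) - 1*(-3)) = (-1/2 - 7)*((1 + 10) + 3) = -15*(11 + 3)/2 = -15/2*14 = -105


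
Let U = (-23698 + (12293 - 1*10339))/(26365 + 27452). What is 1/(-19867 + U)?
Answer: -17939/356401361 ≈ -5.0334e-5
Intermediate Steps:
U = -7248/17939 (U = (-23698 + (12293 - 10339))/53817 = (-23698 + 1954)*(1/53817) = -21744*1/53817 = -7248/17939 ≈ -0.40404)
1/(-19867 + U) = 1/(-19867 - 7248/17939) = 1/(-356401361/17939) = -17939/356401361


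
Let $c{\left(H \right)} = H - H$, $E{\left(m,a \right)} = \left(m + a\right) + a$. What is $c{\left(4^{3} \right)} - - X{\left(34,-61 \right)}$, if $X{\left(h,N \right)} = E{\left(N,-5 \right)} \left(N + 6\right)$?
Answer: $3905$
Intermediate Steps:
$E{\left(m,a \right)} = m + 2 a$ ($E{\left(m,a \right)} = \left(a + m\right) + a = m + 2 a$)
$c{\left(H \right)} = 0$
$X{\left(h,N \right)} = \left(-10 + N\right) \left(6 + N\right)$ ($X{\left(h,N \right)} = \left(N + 2 \left(-5\right)\right) \left(N + 6\right) = \left(N - 10\right) \left(6 + N\right) = \left(-10 + N\right) \left(6 + N\right)$)
$c{\left(4^{3} \right)} - - X{\left(34,-61 \right)} = 0 - - \left(-10 - 61\right) \left(6 - 61\right) = 0 - - \left(-71\right) \left(-55\right) = 0 - \left(-1\right) 3905 = 0 - -3905 = 0 + 3905 = 3905$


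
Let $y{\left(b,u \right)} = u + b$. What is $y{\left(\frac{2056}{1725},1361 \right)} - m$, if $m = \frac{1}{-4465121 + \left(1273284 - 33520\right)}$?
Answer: $\frac{2526294199514}{1854580275} \approx 1362.2$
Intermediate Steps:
$y{\left(b,u \right)} = b + u$
$m = - \frac{1}{3225357}$ ($m = \frac{1}{-4465121 + \left(1273284 - 33520\right)} = \frac{1}{-4465121 + 1239764} = \frac{1}{-3225357} = - \frac{1}{3225357} \approx -3.1004 \cdot 10^{-7}$)
$y{\left(\frac{2056}{1725},1361 \right)} - m = \left(\frac{2056}{1725} + 1361\right) - - \frac{1}{3225357} = \left(2056 \cdot \frac{1}{1725} + 1361\right) + \frac{1}{3225357} = \left(\frac{2056}{1725} + 1361\right) + \frac{1}{3225357} = \frac{2349781}{1725} + \frac{1}{3225357} = \frac{2526294199514}{1854580275}$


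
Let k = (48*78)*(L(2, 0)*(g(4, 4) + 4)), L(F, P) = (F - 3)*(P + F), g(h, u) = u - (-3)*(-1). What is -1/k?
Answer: 1/37440 ≈ 2.6709e-5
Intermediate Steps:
g(h, u) = -3 + u (g(h, u) = u - 1*3 = u - 3 = -3 + u)
L(F, P) = (-3 + F)*(F + P)
k = -37440 (k = (48*78)*((2**2 - 3*2 - 3*0 + 2*0)*((-3 + 4) + 4)) = 3744*((4 - 6 + 0 + 0)*(1 + 4)) = 3744*(-2*5) = 3744*(-10) = -37440)
-1/k = -1/(-37440) = -1*(-1/37440) = 1/37440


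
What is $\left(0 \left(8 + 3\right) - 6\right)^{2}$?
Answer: $36$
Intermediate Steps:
$\left(0 \left(8 + 3\right) - 6\right)^{2} = \left(0 \cdot 11 - 6\right)^{2} = \left(0 - 6\right)^{2} = \left(-6\right)^{2} = 36$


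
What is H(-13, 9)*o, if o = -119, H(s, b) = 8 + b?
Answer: -2023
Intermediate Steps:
H(-13, 9)*o = (8 + 9)*(-119) = 17*(-119) = -2023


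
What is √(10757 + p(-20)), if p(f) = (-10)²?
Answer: √10857 ≈ 104.20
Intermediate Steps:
p(f) = 100
√(10757 + p(-20)) = √(10757 + 100) = √10857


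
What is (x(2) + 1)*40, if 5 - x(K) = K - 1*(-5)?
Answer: -40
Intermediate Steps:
x(K) = -K (x(K) = 5 - (K - 1*(-5)) = 5 - (K + 5) = 5 - (5 + K) = 5 + (-5 - K) = -K)
(x(2) + 1)*40 = (-1*2 + 1)*40 = (-2 + 1)*40 = -1*40 = -40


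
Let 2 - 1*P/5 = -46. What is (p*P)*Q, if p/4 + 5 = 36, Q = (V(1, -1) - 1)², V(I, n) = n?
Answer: 119040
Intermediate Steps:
P = 240 (P = 10 - 5*(-46) = 10 + 230 = 240)
Q = 4 (Q = (-1 - 1)² = (-2)² = 4)
p = 124 (p = -20 + 4*36 = -20 + 144 = 124)
(p*P)*Q = (124*240)*4 = 29760*4 = 119040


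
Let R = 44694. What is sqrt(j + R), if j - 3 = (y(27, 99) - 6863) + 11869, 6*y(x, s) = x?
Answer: sqrt(198830)/2 ≈ 222.95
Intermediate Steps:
y(x, s) = x/6
j = 10027/2 (j = 3 + (((1/6)*27 - 6863) + 11869) = 3 + ((9/2 - 6863) + 11869) = 3 + (-13717/2 + 11869) = 3 + 10021/2 = 10027/2 ≈ 5013.5)
sqrt(j + R) = sqrt(10027/2 + 44694) = sqrt(99415/2) = sqrt(198830)/2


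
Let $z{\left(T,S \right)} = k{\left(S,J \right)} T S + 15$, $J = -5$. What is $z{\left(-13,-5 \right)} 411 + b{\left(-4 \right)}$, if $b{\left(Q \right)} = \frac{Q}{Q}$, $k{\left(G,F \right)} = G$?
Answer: $-127409$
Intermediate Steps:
$b{\left(Q \right)} = 1$
$z{\left(T,S \right)} = 15 + T S^{2}$ ($z{\left(T,S \right)} = S T S + 15 = T S^{2} + 15 = 15 + T S^{2}$)
$z{\left(-13,-5 \right)} 411 + b{\left(-4 \right)} = \left(15 - 13 \left(-5\right)^{2}\right) 411 + 1 = \left(15 - 325\right) 411 + 1 = \left(-310\right) 411 + 1 = -127410 + 1 = -127409$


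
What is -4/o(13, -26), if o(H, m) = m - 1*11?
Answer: 4/37 ≈ 0.10811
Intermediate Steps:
o(H, m) = -11 + m (o(H, m) = m - 11 = -11 + m)
-4/o(13, -26) = -4/(-11 - 26) = -4/(-37) = -4*(-1/37) = 4/37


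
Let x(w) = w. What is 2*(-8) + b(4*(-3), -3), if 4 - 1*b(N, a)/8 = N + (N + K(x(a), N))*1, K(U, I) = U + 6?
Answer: 184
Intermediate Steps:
K(U, I) = 6 + U
b(N, a) = -16 - 16*N - 8*a (b(N, a) = 32 - 8*(N + (N + (6 + a))*1) = 32 - 8*(N + (6 + N + a)*1) = 32 - 8*(N + (6 + N + a)) = 32 - 8*(6 + a + 2*N) = 32 + (-48 - 16*N - 8*a) = -16 - 16*N - 8*a)
2*(-8) + b(4*(-3), -3) = 2*(-8) + (-16 - 64*(-3) - 8*(-3)) = -16 + (-16 - 16*(-12) + 24) = -16 + (-16 + 192 + 24) = -16 + 200 = 184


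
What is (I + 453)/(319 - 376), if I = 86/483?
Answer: -218885/27531 ≈ -7.9505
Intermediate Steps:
I = 86/483 (I = 86*(1/483) = 86/483 ≈ 0.17805)
(I + 453)/(319 - 376) = (86/483 + 453)/(319 - 376) = (218885/483)/(-57) = (218885/483)*(-1/57) = -218885/27531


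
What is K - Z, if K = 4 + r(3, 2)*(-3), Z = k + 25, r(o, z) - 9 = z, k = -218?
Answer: 164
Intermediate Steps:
r(o, z) = 9 + z
Z = -193 (Z = -218 + 25 = -193)
K = -29 (K = 4 + (9 + 2)*(-3) = 4 + 11*(-3) = 4 - 33 = -29)
K - Z = -29 - 1*(-193) = -29 + 193 = 164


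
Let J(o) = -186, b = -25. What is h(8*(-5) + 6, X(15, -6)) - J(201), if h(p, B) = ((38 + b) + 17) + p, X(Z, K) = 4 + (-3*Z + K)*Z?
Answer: 182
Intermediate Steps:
X(Z, K) = 4 + Z*(K - 3*Z) (X(Z, K) = 4 + (K - 3*Z)*Z = 4 + Z*(K - 3*Z))
h(p, B) = 30 + p (h(p, B) = ((38 - 25) + 17) + p = (13 + 17) + p = 30 + p)
h(8*(-5) + 6, X(15, -6)) - J(201) = (30 + (8*(-5) + 6)) - 1*(-186) = (30 + (-40 + 6)) + 186 = (30 - 34) + 186 = -4 + 186 = 182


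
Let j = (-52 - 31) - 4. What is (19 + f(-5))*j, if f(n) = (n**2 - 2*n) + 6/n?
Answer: -22968/5 ≈ -4593.6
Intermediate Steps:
j = -87 (j = -83 - 4 = -87)
f(n) = n**2 - 2*n + 6/n
(19 + f(-5))*j = (19 + (6 + (-5)**2*(-2 - 5))/(-5))*(-87) = (19 - (6 + 25*(-7))/5)*(-87) = (19 - (6 - 175)/5)*(-87) = (19 - 1/5*(-169))*(-87) = (19 + 169/5)*(-87) = (264/5)*(-87) = -22968/5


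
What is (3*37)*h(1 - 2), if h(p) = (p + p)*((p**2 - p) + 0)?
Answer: -444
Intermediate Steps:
h(p) = 2*p*(p**2 - p) (h(p) = (2*p)*(p**2 - p) = 2*p*(p**2 - p))
(3*37)*h(1 - 2) = (3*37)*(2*(1 - 2)**2*(-1 + (1 - 2))) = 111*(2*(-1)**2*(-1 - 1)) = 111*(2*1*(-2)) = 111*(-4) = -444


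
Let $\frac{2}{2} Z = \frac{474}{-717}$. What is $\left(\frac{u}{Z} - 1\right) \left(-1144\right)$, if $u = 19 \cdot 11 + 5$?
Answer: $\frac{29345888}{79} \approx 3.7147 \cdot 10^{5}$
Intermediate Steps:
$Z = - \frac{158}{239}$ ($Z = \frac{474}{-717} = 474 \left(- \frac{1}{717}\right) = - \frac{158}{239} \approx -0.66109$)
$u = 214$ ($u = 209 + 5 = 214$)
$\left(\frac{u}{Z} - 1\right) \left(-1144\right) = \left(\frac{214}{- \frac{158}{239}} - 1\right) \left(-1144\right) = \left(214 \left(- \frac{239}{158}\right) - 1\right) \left(-1144\right) = \left(- \frac{25573}{79} - 1\right) \left(-1144\right) = \left(- \frac{25652}{79}\right) \left(-1144\right) = \frac{29345888}{79}$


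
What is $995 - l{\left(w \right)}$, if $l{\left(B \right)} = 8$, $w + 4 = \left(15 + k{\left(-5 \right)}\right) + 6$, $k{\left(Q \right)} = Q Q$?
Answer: $987$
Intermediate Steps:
$k{\left(Q \right)} = Q^{2}$
$w = 42$ ($w = -4 + \left(\left(15 + \left(-5\right)^{2}\right) + 6\right) = -4 + \left(\left(15 + 25\right) + 6\right) = -4 + \left(40 + 6\right) = -4 + 46 = 42$)
$995 - l{\left(w \right)} = 995 - 8 = 987$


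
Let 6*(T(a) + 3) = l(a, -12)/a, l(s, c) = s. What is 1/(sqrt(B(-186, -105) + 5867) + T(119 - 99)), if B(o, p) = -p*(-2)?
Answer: 102/203363 + 36*sqrt(5657)/203363 ≈ 0.013816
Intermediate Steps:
B(o, p) = 2*p
T(a) = -17/6 (T(a) = -3 + (a/a)/6 = -3 + (1/6)*1 = -3 + 1/6 = -17/6)
1/(sqrt(B(-186, -105) + 5867) + T(119 - 99)) = 1/(sqrt(2*(-105) + 5867) - 17/6) = 1/(sqrt(-210 + 5867) - 17/6) = 1/(sqrt(5657) - 17/6) = 1/(-17/6 + sqrt(5657))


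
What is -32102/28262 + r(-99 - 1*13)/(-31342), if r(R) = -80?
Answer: -250969981/221446901 ≈ -1.1333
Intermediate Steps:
-32102/28262 + r(-99 - 1*13)/(-31342) = -32102/28262 - 80/(-31342) = -32102*1/28262 - 80*(-1/31342) = -16051/14131 + 40/15671 = -250969981/221446901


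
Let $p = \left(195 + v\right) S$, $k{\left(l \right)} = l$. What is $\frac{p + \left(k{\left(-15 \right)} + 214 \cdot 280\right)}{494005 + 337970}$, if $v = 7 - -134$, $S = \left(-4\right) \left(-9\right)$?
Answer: $\frac{72001}{831975} \approx 0.086542$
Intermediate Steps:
$S = 36$
$v = 141$ ($v = 7 + 134 = 141$)
$p = 12096$ ($p = \left(195 + 141\right) 36 = 336 \cdot 36 = 12096$)
$\frac{p + \left(k{\left(-15 \right)} + 214 \cdot 280\right)}{494005 + 337970} = \frac{12096 + \left(-15 + 214 \cdot 280\right)}{494005 + 337970} = \frac{12096 + \left(-15 + 59920\right)}{831975} = \left(12096 + 59905\right) \frac{1}{831975} = 72001 \cdot \frac{1}{831975} = \frac{72001}{831975}$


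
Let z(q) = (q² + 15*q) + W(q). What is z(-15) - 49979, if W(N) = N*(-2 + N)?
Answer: -49724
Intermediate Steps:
z(q) = q² + 15*q + q*(-2 + q) (z(q) = (q² + 15*q) + q*(-2 + q) = q² + 15*q + q*(-2 + q))
z(-15) - 49979 = -15*(13 + 2*(-15)) - 49979 = -15*(13 - 30) - 49979 = -15*(-17) - 49979 = 255 - 49979 = -49724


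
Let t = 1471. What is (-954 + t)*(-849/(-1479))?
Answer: 146311/493 ≈ 296.78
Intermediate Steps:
(-954 + t)*(-849/(-1479)) = (-954 + 1471)*(-849/(-1479)) = 517*(-849*(-1/1479)) = 517*(283/493) = 146311/493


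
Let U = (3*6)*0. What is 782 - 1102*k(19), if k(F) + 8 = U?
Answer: 9598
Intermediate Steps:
U = 0 (U = 18*0 = 0)
k(F) = -8 (k(F) = -8 + 0 = -8)
782 - 1102*k(19) = 782 - 1102*(-8) = 782 + 8816 = 9598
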